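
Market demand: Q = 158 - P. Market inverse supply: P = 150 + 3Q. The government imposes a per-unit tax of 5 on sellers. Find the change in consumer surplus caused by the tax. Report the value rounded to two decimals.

Rewriting demand in inverse form: P = 158 - Q.
Pre-tax equilibrium: 158 - Q = 150 + 3Q gives Q* = 2, P* = 156.
A tax on sellers shifts supply up by 5: 158 - Q = 150 + 3Q + 5, so Q_t = 0.75. Buyers pay P_b = 157.25; sellers receive P_s = P_b - 5 = 152.25.
Consumers lose the trapezoid between P* and P_b out to Q_t plus the triangle from Q_t to Q*: change in CS = 0.2812 - 2 = -1.7188.

-1.72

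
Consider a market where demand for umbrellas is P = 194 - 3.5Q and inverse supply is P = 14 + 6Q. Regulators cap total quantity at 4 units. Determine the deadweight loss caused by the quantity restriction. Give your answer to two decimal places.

Unrestricted equilibrium: Q* = (194 - 14)/(3.5 + 6) = 18.9474.
At Q = 4 the demand price is 194 - 3.5(4) = 180 and the supply price is 14 + 6(4) = 38.
DWL = (1/2)(gap between curves at 4) x (Q* - 4) = (1/2)(142)(14.9474) = 1061.2632.

1061.26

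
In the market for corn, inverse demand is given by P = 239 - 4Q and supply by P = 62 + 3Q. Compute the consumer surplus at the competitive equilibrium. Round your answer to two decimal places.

Equilibrium: 239 - 4Q = 62 + 3Q, so Q* = 25.2857 and P* = 137.8571.
The demand choke price is 239, so CS = (1/2)(Q*)(239 - P*) = (1/2)(25.2857)(101.1429) = 1278.7347.

1278.73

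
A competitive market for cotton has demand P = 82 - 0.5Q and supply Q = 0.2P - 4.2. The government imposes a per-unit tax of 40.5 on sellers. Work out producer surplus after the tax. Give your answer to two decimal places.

34.73

Rewriting supply in inverse form: P = 21 + 5Q.
Without the tax, 82 - 0.5Q = 21 + 5Q so Q* = 11.0909 and P* = 76.4545.
A tax on sellers shifts supply up by 40.5: 82 - 0.5Q = 21 + 5Q + 40.5, so Q_t = 3.7273. Buyers pay P_b = 80.1364; sellers receive P_s = P_b - 40.5 = 39.6364.
Producer surplus is the triangle above supply below P_s: (1/2)(3.7273)(39.6364 - 21) = 34.7314.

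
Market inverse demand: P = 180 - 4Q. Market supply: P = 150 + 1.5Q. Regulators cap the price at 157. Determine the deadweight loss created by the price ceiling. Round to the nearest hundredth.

Without the control, 180 - 4Q = 150 + 1.5Q so Q* = 5.4545 and P* = 158.1818.
At the ceiling price 157, quantity supplied is (157 - 150)/1.5 = 4.6667; supply is the short side, so Q = 4.6667 trades at P = 157.
At Q = 4.6667 the demand price is 161.3333 and the supply price is 157. Deadweight loss is the triangle between the curves from 4.6667 to 5.4545: (1/2)(161.3333 - 157)(5.4545 - 4.6667) = 1.7071.

1.71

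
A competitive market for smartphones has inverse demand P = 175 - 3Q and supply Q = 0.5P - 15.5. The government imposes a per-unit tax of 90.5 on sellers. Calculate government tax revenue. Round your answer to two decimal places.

968.35

Rewriting supply in inverse form: P = 31 + 2Q.
Without the tax, 175 - 3Q = 31 + 2Q so Q* = 28.8 and P* = 88.6.
With the tax, sellers need 90.5 more per unit: 175 - 3Q = 31 + 2Q + 90.5, so Q_t = 10.7. Buyers pay P_b = 142.9; sellers receive P_s = P_b - 90.5 = 52.4.
Revenue is the tax times quantity traded: 90.5 x 10.7 = 968.35.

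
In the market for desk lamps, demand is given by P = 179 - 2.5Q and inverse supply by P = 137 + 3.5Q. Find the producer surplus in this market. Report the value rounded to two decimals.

85.75

Setting demand equal to supply, 42 = 6Q, so Q* = 7 and P* = 161.5.
Producer surplus is the triangle above supply below P*: (1/2)(7)(161.5 - 137) = (1/2)(7)(24.5) = 85.75.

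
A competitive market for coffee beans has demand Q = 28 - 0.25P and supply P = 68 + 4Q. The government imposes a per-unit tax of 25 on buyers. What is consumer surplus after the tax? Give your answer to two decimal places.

11.28

Rewriting demand in inverse form: P = 112 - 4Q.
Without the tax, 112 - 4Q = 68 + 4Q so Q* = 5.5 and P* = 90.
With the tax, buyers' net willingness to pay falls by 25: (112 - 25) - 4Q = 68 + 4Q, so Q_t = 2.375. Buyers pay P_b = 102.5; sellers receive P_s = P_b - 25 = 77.5.
CS = (1/2)(Q_t)(112 - P_b) = (1/2)(2.375)(9.5) = 11.2812.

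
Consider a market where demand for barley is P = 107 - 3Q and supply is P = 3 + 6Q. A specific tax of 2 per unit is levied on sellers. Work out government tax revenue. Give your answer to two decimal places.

Without the tax, 107 - 3Q = 3 + 6Q so Q* = 11.5556 and P* = 72.3333.
With the tax, sellers need 2 more per unit: 107 - 3Q = 3 + 6Q + 2, so Q_t = 11.3333. Buyers pay P_b = 73; sellers receive P_s = P_b - 2 = 71.
Revenue is the tax times quantity traded: 2 x 11.3333 = 22.6667.

22.67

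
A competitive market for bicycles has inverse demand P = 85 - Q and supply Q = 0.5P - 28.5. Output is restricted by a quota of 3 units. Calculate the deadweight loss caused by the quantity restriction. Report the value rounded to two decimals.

Rewriting supply in inverse form: P = 57 + 2Q.
Unrestricted equilibrium: Q* = (85 - 57)/(1 + 2) = 9.3333.
At Q = 3 the demand price is 85 - (3) = 82 and the supply price is 57 + 2(3) = 63.
DWL = (1/2)(gap between curves at 3) x (Q* - 3) = (1/2)(19)(6.3333) = 60.1667.

60.17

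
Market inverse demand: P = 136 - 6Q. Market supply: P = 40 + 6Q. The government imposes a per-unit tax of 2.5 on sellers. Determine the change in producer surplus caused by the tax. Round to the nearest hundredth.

-9.87

Without the tax, 136 - 6Q = 40 + 6Q so Q* = 8 and P* = 88.
With the tax, sellers need 2.5 more per unit: 136 - 6Q = 40 + 6Q + 2.5, so Q_t = 7.7917. Buyers pay P_b = 89.25; sellers receive P_s = P_b - 2.5 = 86.75.
PS falls from (1/2)(8)(48) = 192 to (1/2)(7.7917)(46.75) = 182.1302, a change of -9.8698.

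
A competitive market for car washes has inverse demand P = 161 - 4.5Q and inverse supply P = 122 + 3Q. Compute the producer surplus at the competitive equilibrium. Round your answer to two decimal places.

Equilibrium: 161 - 4.5Q = 122 + 3Q, so Q* = 5.2 and P* = 137.6.
Producer surplus is the triangle above supply below P*: (1/2)(5.2)(137.6 - 122) = (1/2)(5.2)(15.6) = 40.56.

40.56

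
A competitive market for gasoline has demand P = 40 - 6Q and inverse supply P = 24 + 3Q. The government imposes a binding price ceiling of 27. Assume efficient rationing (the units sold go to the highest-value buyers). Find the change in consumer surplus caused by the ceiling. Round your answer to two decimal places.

0.52

Without the control, 40 - 6Q = 24 + 3Q so Q* = 1.7778 and P* = 29.3333.
At the ceiling price 27, quantity supplied is (27 - 24)/3 = 1; supply is the short side, so Q = 1 trades at P = 27.
CS goes from (1/2)(1.7778)(10.6667) = 9.4815 to 10 (computed as (40 - 27)(1) - (1/2)(6)(1)^2), a change of 0.5185.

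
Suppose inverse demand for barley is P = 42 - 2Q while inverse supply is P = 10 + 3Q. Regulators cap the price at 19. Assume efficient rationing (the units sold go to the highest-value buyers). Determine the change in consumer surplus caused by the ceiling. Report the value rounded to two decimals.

19.04

Free-market equilibrium: 42 - 2Q = 10 + 3Q gives Q* = 6.4, P* = 29.2.
At the ceiling price 19, quantity supplied is (19 - 10)/3 = 3; supply is the short side, so Q = 3 trades at P = 19.
CS goes from (1/2)(6.4)(12.8) = 40.96 to 60 (computed as (42 - 19)(3) - (1/2)(2)(3)^2), a change of 19.04.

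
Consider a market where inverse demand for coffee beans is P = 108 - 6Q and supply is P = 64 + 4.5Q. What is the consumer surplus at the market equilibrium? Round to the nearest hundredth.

Set 108 - 6Q = 64 + 4.5Q, which gives 44 = 10.5Q, so Q* = 4.1905 and P* = 108 - 6(4.1905) = 82.8571.
The demand choke price is 108, so CS = (1/2)(Q*)(108 - P*) = (1/2)(4.1905)(25.1429) = 52.6803.

52.68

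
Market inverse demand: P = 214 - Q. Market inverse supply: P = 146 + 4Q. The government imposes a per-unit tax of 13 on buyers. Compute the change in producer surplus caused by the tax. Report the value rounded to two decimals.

-127.92

Pre-tax equilibrium: 214 - Q = 146 + 4Q gives Q* = 13.6, P* = 200.4.
A tax on buyers shifts demand down by 13: (214 - 13) - Q = 146 + 4Q, so Q_t = 11. Buyers pay P_b = 203; sellers receive P_s = P_b - 13 = 190.
PS falls from (1/2)(13.6)(54.4) = 369.92 to (1/2)(11)(44) = 242, a change of -127.92.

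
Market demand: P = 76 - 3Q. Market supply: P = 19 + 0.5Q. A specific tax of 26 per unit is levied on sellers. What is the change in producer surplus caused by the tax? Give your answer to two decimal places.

Pre-tax equilibrium: 76 - 3Q = 19 + 0.5Q gives Q* = 16.2857, P* = 27.1429.
With the tax, sellers need 26 more per unit: 76 - 3Q = 19 + 0.5Q + 26, so Q_t = 8.8571. Buyers pay P_b = 49.4286; sellers receive P_s = P_b - 26 = 23.4286.
PS falls from (1/2)(16.2857)(8.1429) = 66.3061 to (1/2)(8.8571)(4.4286) = 19.6122, a change of -46.6939.

-46.69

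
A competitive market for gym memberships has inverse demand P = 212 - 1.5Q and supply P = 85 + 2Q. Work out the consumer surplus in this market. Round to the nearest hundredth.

987.49

Set 212 - 1.5Q = 85 + 2Q, which gives 127 = 3.5Q, so Q* = 36.2857 and P* = 212 - 1.5(36.2857) = 157.5714.
The demand choke price is 212, so CS = (1/2)(Q*)(212 - P*) = (1/2)(36.2857)(54.4286) = 987.4898.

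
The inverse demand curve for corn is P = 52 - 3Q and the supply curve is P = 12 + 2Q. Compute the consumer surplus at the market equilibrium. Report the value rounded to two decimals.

Setting demand equal to supply, 40 = 5Q, so Q* = 8 and P* = 28.
CS is the area between the demand curve and P* from 0 to Q*: (1/2)(8)(24) = 96.

96.00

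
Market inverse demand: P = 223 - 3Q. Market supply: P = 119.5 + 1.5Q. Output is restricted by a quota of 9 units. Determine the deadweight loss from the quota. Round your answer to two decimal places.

441.00

Unrestricted equilibrium: Q* = (223 - 119.5)/(3 + 1.5) = 23.
At Q = 9 the demand price is 223 - 3(9) = 196 and the supply price is 119.5 + 1.5(9) = 133.
Deadweight loss is the triangle between the curves from 9 to 23: (1/2)(196 - 133)(23 - 9) = 441.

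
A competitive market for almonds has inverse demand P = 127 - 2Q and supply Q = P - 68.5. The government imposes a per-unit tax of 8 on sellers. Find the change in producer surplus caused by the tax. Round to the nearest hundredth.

-48.44

Rewriting supply in inverse form: P = 68.5 + Q.
Pre-tax equilibrium: 127 - 2Q = 68.5 + Q gives Q* = 19.5, P* = 88.
With the tax, sellers need 8 more per unit: 127 - 2Q = 68.5 + Q + 8, so Q_t = 16.8333. Buyers pay P_b = 93.3333; sellers receive P_s = P_b - 8 = 85.3333.
Producers lose the trapezoid between P_s and P* out to Q_t plus the triangle from Q_t to Q*: change in PS = 141.6806 - 190.125 = -48.4444.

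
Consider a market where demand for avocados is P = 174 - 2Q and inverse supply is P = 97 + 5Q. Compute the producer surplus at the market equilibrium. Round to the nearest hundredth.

302.50

Equilibrium: 174 - 2Q = 97 + 5Q, so Q* = 11 and P* = 152.
PS is the area between P* and the supply curve from 0 to Q*: (1/2)(11)(55) = 302.5.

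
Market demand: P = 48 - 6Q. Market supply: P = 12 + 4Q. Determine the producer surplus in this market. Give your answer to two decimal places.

25.92

Equilibrium: 48 - 6Q = 12 + 4Q, so Q* = 3.6 and P* = 26.4.
The supply curve's price intercept is 12, so PS = (1/2)(Q*)(P* - 12) = (1/2)(3.6)(14.4) = 25.92.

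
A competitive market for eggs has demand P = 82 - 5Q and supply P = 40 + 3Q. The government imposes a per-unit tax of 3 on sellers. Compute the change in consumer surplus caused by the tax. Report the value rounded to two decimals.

-9.49

Pre-tax equilibrium: 82 - 5Q = 40 + 3Q gives Q* = 5.25, P* = 55.75.
A tax on sellers shifts supply up by 3: 82 - 5Q = 40 + 3Q + 3, so Q_t = 4.875. Buyers pay P_b = 57.625; sellers receive P_s = P_b - 3 = 54.625.
CS falls from (1/2)(5.25)(26.25) = 68.9062 to (1/2)(4.875)(24.375) = 59.4141, a change of -9.4922.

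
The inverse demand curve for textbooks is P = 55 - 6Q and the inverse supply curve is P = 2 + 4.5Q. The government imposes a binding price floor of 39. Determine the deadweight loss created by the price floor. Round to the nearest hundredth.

Without the control, 55 - 6Q = 2 + 4.5Q so Q* = 5.0476 and P* = 24.7143.
At the floor price 39, quantity demanded is (55 - 39)/6 = 2.6667; demand is the short side, so Q = 2.6667 trades at P = 39.
The lost-trades triangle has base Q* - 2.6667 = 2.381 and height equal to the gap between the curves at Q = 2.6667, which is 39 - 14 = 25. DWL = (1/2)(2.381)(25) = 29.7619.

29.76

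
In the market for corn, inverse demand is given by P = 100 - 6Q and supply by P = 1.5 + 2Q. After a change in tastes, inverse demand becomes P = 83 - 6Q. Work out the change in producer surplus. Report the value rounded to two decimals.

Initial equilibrium: Q_0 = 12.3125, P_0 = 26.125; CS_0 = (1/2)(12.3125)(73.875) = 454.793, PS_0 = (1/2)(12.3125)(24.625) = 151.5977.
New equilibrium: 83 - 6Q = 1.5 + 2Q gives Q_1 = 10.1875, P_1 = 21.875; CS_1 = 311.3555, PS_1 = 103.7852.
Change in producer surplus = 103.7852 - 151.5977 = -47.8125.

-47.81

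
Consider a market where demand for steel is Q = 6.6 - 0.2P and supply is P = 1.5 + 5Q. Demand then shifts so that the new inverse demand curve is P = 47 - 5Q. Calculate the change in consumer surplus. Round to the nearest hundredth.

26.95

Rewriting demand in inverse form: P = 33 - 5Q.
Initial equilibrium: Q_0 = 3.15, P_0 = 17.25; CS_0 = (1/2)(3.15)(15.75) = 24.8062, PS_0 = (1/2)(3.15)(15.75) = 24.8062.
New equilibrium: 47 - 5Q = 1.5 + 5Q gives Q_1 = 4.55, P_1 = 24.25; CS_1 = 51.7563, PS_1 = 51.7563.
Change in consumer surplus = 51.7563 - 24.8062 = 26.95.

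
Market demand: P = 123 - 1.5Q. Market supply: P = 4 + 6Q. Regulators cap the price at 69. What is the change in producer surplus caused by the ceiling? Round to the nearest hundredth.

-403.17

Free-market equilibrium: 123 - 1.5Q = 4 + 6Q gives Q* = 15.8667, P* = 99.2.
At the ceiling price 69, quantity supplied is (69 - 4)/6 = 10.8333; supply is the short side, so Q = 10.8333 trades at P = 69.
PS goes from (1/2)(15.8667)(95.2) = 755.2533 to 352.0833 (computed as (69 - 4)(10.8333) - (1/2)(6)(10.8333)^2), a change of -403.17.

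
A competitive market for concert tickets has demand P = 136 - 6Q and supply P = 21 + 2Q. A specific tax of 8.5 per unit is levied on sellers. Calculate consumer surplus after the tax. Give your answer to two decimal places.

Without the tax, 136 - 6Q = 21 + 2Q so Q* = 14.375 and P* = 49.75.
With the tax, sellers need 8.5 more per unit: 136 - 6Q = 21 + 2Q + 8.5, so Q_t = 13.3125. Buyers pay P_b = 56.125; sellers receive P_s = P_b - 8.5 = 47.625.
Consumer surplus is the triangle under demand above P_b: (1/2)(13.3125)(136 - 56.125) = 531.668.

531.67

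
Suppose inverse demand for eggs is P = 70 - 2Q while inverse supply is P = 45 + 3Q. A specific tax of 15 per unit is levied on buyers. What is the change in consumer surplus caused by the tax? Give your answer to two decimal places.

Pre-tax equilibrium: 70 - 2Q = 45 + 3Q gives Q* = 5, P* = 60.
With the tax, buyers' net willingness to pay falls by 15: (70 - 15) - 2Q = 45 + 3Q, so Q_t = 2. Buyers pay P_b = 66; sellers receive P_s = P_b - 15 = 51.
Consumers lose the trapezoid between P* and P_b out to Q_t plus the triangle from Q_t to Q*: change in CS = 4 - 25 = -21.

-21.00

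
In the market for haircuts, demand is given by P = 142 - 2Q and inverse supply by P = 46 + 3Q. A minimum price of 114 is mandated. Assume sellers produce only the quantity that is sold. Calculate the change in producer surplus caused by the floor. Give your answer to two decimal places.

Without the control, 142 - 2Q = 46 + 3Q so Q* = 19.2 and P* = 103.6.
At P = 114, buyers demand (142 - 114)/2 = 14 while sellers would supply more, so the quantity traded is 14 at price 114.
PS goes from (1/2)(19.2)(57.6) = 552.96 to 658 (computed as (114 - 46)(14) - (1/2)(3)(14)^2), a change of 105.04.

105.04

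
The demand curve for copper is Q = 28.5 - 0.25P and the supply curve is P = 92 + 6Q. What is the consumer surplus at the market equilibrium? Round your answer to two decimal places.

9.68

Rewriting demand in inverse form: P = 114 - 4Q.
Setting demand equal to supply, 22 = 10Q, so Q* = 2.2 and P* = 105.2.
Consumer surplus is the triangle under demand above P*: (1/2)(2.2)(114 - 105.2) = (1/2)(2.2)(8.8) = 9.68.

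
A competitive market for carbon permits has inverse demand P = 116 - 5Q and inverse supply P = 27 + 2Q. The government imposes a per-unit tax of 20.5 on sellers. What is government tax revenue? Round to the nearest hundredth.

200.61

Pre-tax equilibrium: 116 - 5Q = 27 + 2Q gives Q* = 12.7143, P* = 52.4286.
With the tax, sellers need 20.5 more per unit: 116 - 5Q = 27 + 2Q + 20.5, so Q_t = 9.7857. Buyers pay P_b = 67.0714; sellers receive P_s = P_b - 20.5 = 46.5714.
Revenue is the tax times quantity traded: 20.5 x 9.7857 = 200.6071.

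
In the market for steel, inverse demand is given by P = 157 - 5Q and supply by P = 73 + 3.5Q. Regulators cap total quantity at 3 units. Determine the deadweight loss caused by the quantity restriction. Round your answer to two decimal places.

201.31

Unrestricted equilibrium: Q* = (157 - 73)/(5 + 3.5) = 9.8824.
At Q = 3 the demand price is 157 - 5(3) = 142 and the supply price is 73 + 3.5(3) = 83.5.
Deadweight loss is the triangle between the curves from 3 to 9.8824: (1/2)(142 - 83.5)(9.8824 - 3) = 201.3088.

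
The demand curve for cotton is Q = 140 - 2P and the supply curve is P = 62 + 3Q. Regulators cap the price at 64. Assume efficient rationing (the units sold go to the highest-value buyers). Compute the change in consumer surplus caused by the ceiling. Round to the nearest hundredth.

Rewriting demand in inverse form: P = 70 - 0.5Q.
Free-market equilibrium: 70 - 0.5Q = 62 + 3Q gives Q* = 2.2857, P* = 68.8571.
At P = 64, sellers supply (64 - 62)/3 = 0.6667 while buyers want more, so the quantity traded is 0.6667 at price 64.
CS goes from (1/2)(2.2857)(1.1429) = 1.3061 to 3.8889 (computed as (70 - 64)(0.6667) - (1/2)(0.5)(0.6667)^2), a change of 2.5828.

2.58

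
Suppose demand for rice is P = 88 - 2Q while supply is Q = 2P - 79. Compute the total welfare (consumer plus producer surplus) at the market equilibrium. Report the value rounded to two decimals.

Rewriting supply in inverse form: P = 39.5 + 0.5Q.
Equilibrium: 88 - 2Q = 39.5 + 0.5Q, so Q* = 19.4 and P* = 49.2.
CS = (1/2)(19.4)(38.8) = 376.36 and PS = (1/2)(19.4)(9.7) = 94.09, so total surplus = 470.45.

470.45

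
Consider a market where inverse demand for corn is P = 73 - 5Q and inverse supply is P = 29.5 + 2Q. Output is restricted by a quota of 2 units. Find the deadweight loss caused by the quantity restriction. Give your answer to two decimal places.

Without the quota, 73 - 5Q = 29.5 + 2Q gives Q* = 6.2143.
At Q = 2 the demand price is 73 - 5(2) = 63 and the supply price is 29.5 + 2(2) = 33.5.
DWL = (1/2)(gap between curves at 2) x (Q* - 2) = (1/2)(29.5)(4.2143) = 62.1607.

62.16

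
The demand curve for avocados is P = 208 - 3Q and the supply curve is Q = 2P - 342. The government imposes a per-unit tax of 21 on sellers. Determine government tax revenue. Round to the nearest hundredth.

96.00

Rewriting supply in inverse form: P = 171 + 0.5Q.
Without the tax, 208 - 3Q = 171 + 0.5Q so Q* = 10.5714 and P* = 176.2857.
With the tax, sellers need 21 more per unit: 208 - 3Q = 171 + 0.5Q + 21, so Q_t = 4.5714. Buyers pay P_b = 194.2857; sellers receive P_s = P_b - 21 = 173.2857.
Revenue is the tax times quantity traded: 21 x 4.5714 = 96.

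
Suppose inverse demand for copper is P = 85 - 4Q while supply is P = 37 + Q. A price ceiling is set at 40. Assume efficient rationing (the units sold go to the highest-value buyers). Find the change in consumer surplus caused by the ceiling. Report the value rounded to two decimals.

-67.32

Without the control, 85 - 4Q = 37 + Q so Q* = 9.6 and P* = 46.6.
At P = 40, sellers supply (40 - 37)/1 = 3 while buyers want more, so the quantity traded is 3 at price 40.
CS goes from (1/2)(9.6)(38.4) = 184.32 to 117 (computed as (85 - 40)(3) - (1/2)(4)(3)^2), a change of -67.32.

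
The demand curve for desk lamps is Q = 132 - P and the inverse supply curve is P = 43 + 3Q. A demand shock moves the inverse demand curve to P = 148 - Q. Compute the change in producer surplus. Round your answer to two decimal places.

291.00

Rewriting demand in inverse form: P = 132 - Q.
Initial equilibrium: Q_0 = 22.25, P_0 = 109.75; CS_0 = (1/2)(22.25)(22.25) = 247.5312, PS_0 = (1/2)(22.25)(66.75) = 742.5938.
New equilibrium: 148 - Q = 43 + 3Q gives Q_1 = 26.25, P_1 = 121.75; CS_1 = 344.5312, PS_1 = 1033.5938.
Change in producer surplus = 1033.5938 - 742.5938 = 291.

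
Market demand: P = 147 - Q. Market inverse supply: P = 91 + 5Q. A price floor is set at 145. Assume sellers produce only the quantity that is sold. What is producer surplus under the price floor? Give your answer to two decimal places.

98.00

Without the control, 147 - Q = 91 + 5Q so Q* = 9.3333 and P* = 137.6667.
At the floor price 145, quantity demanded is (147 - 145)/1 = 2; demand is the short side, so Q = 2 trades at P = 145.
The supply price at Q = 2 is 101. PS is the trapezoid between 145 and supply over [0, 2]: (1/2)[(145 - 91) + (145 - 101)](2) = 98.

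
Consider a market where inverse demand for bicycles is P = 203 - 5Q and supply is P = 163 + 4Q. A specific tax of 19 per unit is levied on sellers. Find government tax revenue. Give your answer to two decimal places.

44.33

Without the tax, 203 - 5Q = 163 + 4Q so Q* = 4.4444 and P* = 180.7778.
A tax on sellers shifts supply up by 19: 203 - 5Q = 163 + 4Q + 19, so Q_t = 2.3333. Buyers pay P_b = 191.3333; sellers receive P_s = P_b - 19 = 172.3333.
Tax revenue = t x Q_t = 19 x 2.3333 = 44.3333.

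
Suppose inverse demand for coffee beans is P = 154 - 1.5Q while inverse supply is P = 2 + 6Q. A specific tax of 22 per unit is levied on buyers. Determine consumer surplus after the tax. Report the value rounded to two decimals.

225.33

Pre-tax equilibrium: 154 - 1.5Q = 2 + 6Q gives Q* = 20.2667, P* = 123.6.
With the tax, buyers' net willingness to pay falls by 22: (154 - 22) - 1.5Q = 2 + 6Q, so Q_t = 17.3333. Buyers pay P_b = 128; sellers receive P_s = P_b - 22 = 106.
Consumer surplus is the triangle under demand above P_b: (1/2)(17.3333)(154 - 128) = 225.3333.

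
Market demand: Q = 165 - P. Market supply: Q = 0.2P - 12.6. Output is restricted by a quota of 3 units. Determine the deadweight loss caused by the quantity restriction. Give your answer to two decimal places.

Rewriting demand in inverse form: P = 165 - Q.
Rewriting supply in inverse form: P = 63 + 5Q.
Without the quota, 165 - Q = 63 + 5Q gives Q* = 17.
At Q = 3 the demand price is 165 - (3) = 162 and the supply price is 63 + 5(3) = 78.
DWL = (1/2)(gap between curves at 3) x (Q* - 3) = (1/2)(84)(14) = 588.

588.00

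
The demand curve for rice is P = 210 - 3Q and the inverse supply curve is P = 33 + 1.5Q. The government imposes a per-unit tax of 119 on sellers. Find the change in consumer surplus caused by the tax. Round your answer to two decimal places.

Pre-tax equilibrium: 210 - 3Q = 33 + 1.5Q gives Q* = 39.3333, P* = 92.
A tax on sellers shifts supply up by 119: 210 - 3Q = 33 + 1.5Q + 119, so Q_t = 12.8889. Buyers pay P_b = 171.3333; sellers receive P_s = P_b - 119 = 52.3333.
CS falls from (1/2)(39.3333)(118) = 2320.6667 to (1/2)(12.8889)(38.6667) = 249.1852, a change of -2071.4815.

-2071.48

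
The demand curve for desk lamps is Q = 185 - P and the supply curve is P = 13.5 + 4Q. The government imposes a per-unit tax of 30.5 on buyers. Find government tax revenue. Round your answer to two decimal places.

Rewriting demand in inverse form: P = 185 - Q.
Without the tax, 185 - Q = 13.5 + 4Q so Q* = 34.3 and P* = 150.7.
With the tax, buyers' net willingness to pay falls by 30.5: (185 - 30.5) - Q = 13.5 + 4Q, so Q_t = 28.2. Buyers pay P_b = 156.8; sellers receive P_s = P_b - 30.5 = 126.3.
Revenue is the tax times quantity traded: 30.5 x 28.2 = 860.1.

860.10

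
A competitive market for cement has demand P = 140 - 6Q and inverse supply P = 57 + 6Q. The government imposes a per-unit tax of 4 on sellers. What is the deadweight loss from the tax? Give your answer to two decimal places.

Pre-tax equilibrium: 140 - 6Q = 57 + 6Q gives Q* = 6.9167, P* = 98.5.
A tax on sellers shifts supply up by 4: 140 - 6Q = 57 + 6Q + 4, so Q_t = 6.5833. Buyers pay P_b = 100.5; sellers receive P_s = P_b - 4 = 96.5.
The welfare triangle lost has base Q* - Q_t = 0.3333 and height t = 4, so DWL = (1/2)(0.3333)(4) = 0.6667.

0.67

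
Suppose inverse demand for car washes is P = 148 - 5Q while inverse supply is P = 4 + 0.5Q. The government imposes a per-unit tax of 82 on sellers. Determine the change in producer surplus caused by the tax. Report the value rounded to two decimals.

-139.60

Without the tax, 148 - 5Q = 4 + 0.5Q so Q* = 26.1818 and P* = 17.0909.
With the tax, sellers need 82 more per unit: 148 - 5Q = 4 + 0.5Q + 82, so Q_t = 11.2727. Buyers pay P_b = 91.6364; sellers receive P_s = P_b - 82 = 9.6364.
PS falls from (1/2)(26.1818)(13.0909) = 171.3719 to (1/2)(11.2727)(5.6364) = 31.7686, a change of -139.6033.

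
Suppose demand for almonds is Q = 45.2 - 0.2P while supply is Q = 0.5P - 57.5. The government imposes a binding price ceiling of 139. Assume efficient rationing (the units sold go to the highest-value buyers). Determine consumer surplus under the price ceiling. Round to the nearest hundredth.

684.00

Rewriting demand in inverse form: P = 226 - 5Q.
Rewriting supply in inverse form: P = 115 + 2Q.
Free-market equilibrium: 226 - 5Q = 115 + 2Q gives Q* = 15.8571, P* = 146.7143.
At P = 139, sellers supply (139 - 115)/2 = 12 while buyers want more, so the quantity traded is 12 at price 139.
The demand price at Q = 12 is 166. CS is the trapezoid between demand and 139 over [0, 12]: (1/2)[(226 - 139) + (166 - 139)](12) = 684.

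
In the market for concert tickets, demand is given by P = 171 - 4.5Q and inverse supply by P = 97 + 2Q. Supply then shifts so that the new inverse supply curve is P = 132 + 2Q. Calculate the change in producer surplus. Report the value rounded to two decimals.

-93.61

Initial equilibrium: Q_0 = 11.3846, P_0 = 119.7692; CS_0 = (1/2)(11.3846)(51.2308) = 291.6213, PS_0 = (1/2)(11.3846)(22.7692) = 129.6095.
New equilibrium: 171 - 4.5Q = 132 + 2Q gives Q_1 = 6, P_1 = 144; CS_1 = 81, PS_1 = 36.
Change in producer surplus = 36 - 129.6095 = -93.6095.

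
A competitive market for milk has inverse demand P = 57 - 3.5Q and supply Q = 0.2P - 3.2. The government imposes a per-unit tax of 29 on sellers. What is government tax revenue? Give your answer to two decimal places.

Rewriting supply in inverse form: P = 16 + 5Q.
Pre-tax equilibrium: 57 - 3.5Q = 16 + 5Q gives Q* = 4.8235, P* = 40.1176.
A tax on sellers shifts supply up by 29: 57 - 3.5Q = 16 + 5Q + 29, so Q_t = 1.4118. Buyers pay P_b = 52.0588; sellers receive P_s = P_b - 29 = 23.0588.
Tax revenue = t x Q_t = 29 x 1.4118 = 40.9412.

40.94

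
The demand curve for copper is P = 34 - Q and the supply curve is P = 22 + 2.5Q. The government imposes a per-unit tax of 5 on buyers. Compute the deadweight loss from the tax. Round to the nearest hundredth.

3.57

Without the tax, 34 - Q = 22 + 2.5Q so Q* = 3.4286 and P* = 30.5714.
With the tax, buyers' net willingness to pay falls by 5: (34 - 5) - Q = 22 + 2.5Q, so Q_t = 2. Buyers pay P_b = 32; sellers receive P_s = P_b - 5 = 27.
Deadweight loss is the triangle between the curves from Q_t to Q*: (1/2)(3.4286 - 2)(5) = 3.5714.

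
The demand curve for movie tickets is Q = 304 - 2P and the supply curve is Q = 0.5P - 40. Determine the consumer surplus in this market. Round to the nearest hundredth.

207.36

Rewriting demand in inverse form: P = 152 - 0.5Q.
Rewriting supply in inverse form: P = 80 + 2Q.
Set 152 - 0.5Q = 80 + 2Q, which gives 72 = 2.5Q, so Q* = 28.8 and P* = 152 - 0.5(28.8) = 137.6.
CS is the area between the demand curve and P* from 0 to Q*: (1/2)(28.8)(14.4) = 207.36.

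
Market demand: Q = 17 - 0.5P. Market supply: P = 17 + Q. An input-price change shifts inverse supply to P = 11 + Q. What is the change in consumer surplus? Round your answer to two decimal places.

Rewriting demand in inverse form: P = 34 - 2Q.
Initial equilibrium: Q_0 = 5.6667, P_0 = 22.6667; CS_0 = (1/2)(5.6667)(11.3333) = 32.1111, PS_0 = (1/2)(5.6667)(5.6667) = 16.0556.
New equilibrium: 34 - 2Q = 11 + Q gives Q_1 = 7.6667, P_1 = 18.6667; CS_1 = 58.7778, PS_1 = 29.3889.
Change in consumer surplus = 58.7778 - 32.1111 = 26.6667.

26.67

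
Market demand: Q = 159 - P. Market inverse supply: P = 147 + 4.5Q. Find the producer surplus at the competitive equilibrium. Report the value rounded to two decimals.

10.71

Rewriting demand in inverse form: P = 159 - Q.
Equilibrium: 159 - Q = 147 + 4.5Q, so Q* = 2.1818 and P* = 156.8182.
The supply curve's price intercept is 147, so PS = (1/2)(Q*)(P* - 147) = (1/2)(2.1818)(9.8182) = 10.7107.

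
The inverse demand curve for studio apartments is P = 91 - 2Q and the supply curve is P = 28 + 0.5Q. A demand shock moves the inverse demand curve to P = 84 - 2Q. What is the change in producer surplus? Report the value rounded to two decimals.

Initial equilibrium: Q_0 = 25.2, P_0 = 40.6; CS_0 = (1/2)(25.2)(50.4) = 635.04, PS_0 = (1/2)(25.2)(12.6) = 158.76.
New equilibrium: 84 - 2Q = 28 + 0.5Q gives Q_1 = 22.4, P_1 = 39.2; CS_1 = 501.76, PS_1 = 125.44.
Change in producer surplus = 125.44 - 158.76 = -33.32.

-33.32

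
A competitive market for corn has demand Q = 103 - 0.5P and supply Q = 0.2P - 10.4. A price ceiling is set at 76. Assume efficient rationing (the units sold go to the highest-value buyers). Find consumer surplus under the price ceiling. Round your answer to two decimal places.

Rewriting demand in inverse form: P = 206 - 2Q.
Rewriting supply in inverse form: P = 52 + 5Q.
Without the control, 206 - 2Q = 52 + 5Q so Q* = 22 and P* = 162.
At P = 76, sellers supply (76 - 52)/5 = 4.8 while buyers want more, so the quantity traded is 4.8 at price 76.
The demand price at Q = 4.8 is 196.4. CS is the trapezoid between demand and 76 over [0, 4.8]: (1/2)[(206 - 76) + (196.4 - 76)](4.8) = 600.96.

600.96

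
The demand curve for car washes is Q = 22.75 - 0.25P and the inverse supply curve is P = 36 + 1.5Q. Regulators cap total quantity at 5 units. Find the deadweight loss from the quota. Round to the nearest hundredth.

Rewriting demand in inverse form: P = 91 - 4Q.
Without the quota, 91 - 4Q = 36 + 1.5Q gives Q* = 10.
At Q = 5 the demand price is 91 - 4(5) = 71 and the supply price is 36 + 1.5(5) = 43.5.
Deadweight loss is the triangle between the curves from 5 to 10: (1/2)(71 - 43.5)(10 - 5) = 68.75.

68.75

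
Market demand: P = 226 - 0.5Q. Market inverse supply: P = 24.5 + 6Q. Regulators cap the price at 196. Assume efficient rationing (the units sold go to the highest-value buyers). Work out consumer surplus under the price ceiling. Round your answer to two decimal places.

653.25

Without the control, 226 - 0.5Q = 24.5 + 6Q so Q* = 31 and P* = 210.5.
At P = 196, sellers supply (196 - 24.5)/6 = 28.5833 while buyers want more, so the quantity traded is 28.5833 at price 196.
The demand price at Q = 28.5833 is 211.7083. CS is the trapezoid between demand and 196 over [0, 28.5833]: (1/2)[(226 - 196) + (211.7083 - 196)](28.5833) = 653.2483.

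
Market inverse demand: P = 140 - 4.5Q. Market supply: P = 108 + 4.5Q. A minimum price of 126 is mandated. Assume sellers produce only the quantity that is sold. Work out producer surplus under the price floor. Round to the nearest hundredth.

Without the control, 140 - 4.5Q = 108 + 4.5Q so Q* = 3.5556 and P* = 124.
At P = 126, buyers demand (140 - 126)/4.5 = 3.1111 while sellers would supply more, so the quantity traded is 3.1111 at price 126.
The supply price at Q = 3.1111 is 122. PS is the trapezoid between 126 and supply over [0, 3.1111]: (1/2)[(126 - 108) + (126 - 122)](3.1111) = 34.2222.

34.22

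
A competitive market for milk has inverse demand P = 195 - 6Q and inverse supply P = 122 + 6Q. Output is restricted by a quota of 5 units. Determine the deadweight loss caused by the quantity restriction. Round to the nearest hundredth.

7.04

Unrestricted equilibrium: Q* = (195 - 122)/(6 + 6) = 6.0833.
At Q = 5 the demand price is 195 - 6(5) = 165 and the supply price is 122 + 6(5) = 152.
DWL = (1/2)(gap between curves at 5) x (Q* - 5) = (1/2)(13)(1.0833) = 7.0417.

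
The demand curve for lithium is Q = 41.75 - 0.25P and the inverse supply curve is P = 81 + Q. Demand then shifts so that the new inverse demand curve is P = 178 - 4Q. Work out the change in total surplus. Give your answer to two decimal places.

201.30

Rewriting demand in inverse form: P = 167 - 4Q.
Initial equilibrium: Q_0 = 17.2, P_0 = 98.2; CS_0 = (1/2)(17.2)(68.8) = 591.68, PS_0 = (1/2)(17.2)(17.2) = 147.92.
New equilibrium: 178 - 4Q = 81 + Q gives Q_1 = 19.4, P_1 = 100.4; CS_1 = 752.72, PS_1 = 188.18.
Change in total surplus = (752.72 + 188.18) - (591.68 + 147.92) = 201.3.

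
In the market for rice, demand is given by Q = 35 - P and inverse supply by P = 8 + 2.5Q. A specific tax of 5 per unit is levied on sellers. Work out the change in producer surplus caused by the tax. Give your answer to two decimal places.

-25.00

Rewriting demand in inverse form: P = 35 - Q.
Without the tax, 35 - Q = 8 + 2.5Q so Q* = 7.7143 and P* = 27.2857.
A tax on sellers shifts supply up by 5: 35 - Q = 8 + 2.5Q + 5, so Q_t = 6.2857. Buyers pay P_b = 28.7143; sellers receive P_s = P_b - 5 = 23.7143.
PS falls from (1/2)(7.7143)(19.2857) = 74.3878 to (1/2)(6.2857)(15.7143) = 49.3878, a change of -25.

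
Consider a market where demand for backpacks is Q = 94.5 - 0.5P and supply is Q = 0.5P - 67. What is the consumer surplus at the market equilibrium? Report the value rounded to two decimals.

189.06

Rewriting demand in inverse form: P = 189 - 2Q.
Rewriting supply in inverse form: P = 134 + 2Q.
Setting demand equal to supply, 55 = 4Q, so Q* = 13.75 and P* = 161.5.
CS is the area between the demand curve and P* from 0 to Q*: (1/2)(13.75)(27.5) = 189.0625.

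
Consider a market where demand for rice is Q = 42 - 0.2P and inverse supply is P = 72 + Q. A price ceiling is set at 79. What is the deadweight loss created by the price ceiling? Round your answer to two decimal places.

768.00

Rewriting demand in inverse form: P = 210 - 5Q.
Without the control, 210 - 5Q = 72 + Q so Q* = 23 and P* = 95.
At P = 79, sellers supply (79 - 72)/1 = 7 while buyers want more, so the quantity traded is 7 at price 79.
At Q = 7 the demand price is 175 and the supply price is 79. Deadweight loss is the triangle between the curves from 7 to 23: (1/2)(175 - 79)(23 - 7) = 768.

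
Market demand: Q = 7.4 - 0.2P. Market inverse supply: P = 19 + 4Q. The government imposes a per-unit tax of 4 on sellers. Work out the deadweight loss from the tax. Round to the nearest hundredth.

Rewriting demand in inverse form: P = 37 - 5Q.
Without the tax, 37 - 5Q = 19 + 4Q so Q* = 2 and P* = 27.
With the tax, sellers need 4 more per unit: 37 - 5Q = 19 + 4Q + 4, so Q_t = 1.5556. Buyers pay P_b = 29.2222; sellers receive P_s = P_b - 4 = 25.2222.
Deadweight loss is the triangle between the curves from Q_t to Q*: (1/2)(2 - 1.5556)(4) = 0.8889.

0.89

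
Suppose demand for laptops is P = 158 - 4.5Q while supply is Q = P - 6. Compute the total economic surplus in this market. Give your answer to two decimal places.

2100.36

Rewriting supply in inverse form: P = 6 + Q.
Setting demand equal to supply, 152 = 5.5Q, so Q* = 27.6364 and P* = 33.6364.
CS = (1/2)(27.6364)(124.3636) = 1718.4793 and PS = (1/2)(27.6364)(27.6364) = 381.8843, so total surplus = 2100.3636.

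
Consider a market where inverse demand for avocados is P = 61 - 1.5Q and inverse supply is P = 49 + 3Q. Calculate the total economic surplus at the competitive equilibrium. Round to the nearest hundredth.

16.00

Equilibrium: 61 - 1.5Q = 49 + 3Q, so Q* = 2.6667 and P* = 57.
Total surplus is the full triangle between the curves from 0 to Q*: (1/2)(2.6667)(61 - 49) = 16.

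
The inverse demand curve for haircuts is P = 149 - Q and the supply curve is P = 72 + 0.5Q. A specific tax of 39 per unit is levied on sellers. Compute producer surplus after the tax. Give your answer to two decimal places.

Pre-tax equilibrium: 149 - Q = 72 + 0.5Q gives Q* = 51.3333, P* = 97.6667.
A tax on sellers shifts supply up by 39: 149 - Q = 72 + 0.5Q + 39, so Q_t = 25.3333. Buyers pay P_b = 123.6667; sellers receive P_s = P_b - 39 = 84.6667.
PS = (1/2)(Q_t)(P_s - 72) = (1/2)(25.3333)(12.6667) = 160.4444.

160.44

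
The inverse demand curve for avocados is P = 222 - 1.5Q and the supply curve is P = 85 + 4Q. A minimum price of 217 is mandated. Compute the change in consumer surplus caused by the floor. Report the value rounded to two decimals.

-457.01

Free-market equilibrium: 222 - 1.5Q = 85 + 4Q gives Q* = 24.9091, P* = 184.6364.
At the floor price 217, quantity demanded is (222 - 217)/1.5 = 3.3333; demand is the short side, so Q = 3.3333 trades at P = 217.
CS goes from (1/2)(24.9091)(37.3636) = 465.3471 to 8.3333 (computed as (222 - 217)(3.3333) - (1/2)(1.5)(3.3333)^2), a change of -457.0138.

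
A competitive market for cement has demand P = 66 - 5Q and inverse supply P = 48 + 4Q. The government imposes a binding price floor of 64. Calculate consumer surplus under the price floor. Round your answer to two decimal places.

Without the control, 66 - 5Q = 48 + 4Q so Q* = 2 and P* = 56.
At the floor price 64, quantity demanded is (66 - 64)/5 = 0.4; demand is the short side, so Q = 0.4 trades at P = 64.
CS is the triangle under demand above 64: (1/2)(0.4)(66 - 64) = 0.4.

0.40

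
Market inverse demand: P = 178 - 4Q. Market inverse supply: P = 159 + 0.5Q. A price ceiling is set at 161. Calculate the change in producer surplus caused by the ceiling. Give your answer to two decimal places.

-0.46

Without the control, 178 - 4Q = 159 + 0.5Q so Q* = 4.2222 and P* = 161.1111.
At the ceiling price 161, quantity supplied is (161 - 159)/0.5 = 4; supply is the short side, so Q = 4 trades at P = 161.
PS goes from (1/2)(4.2222)(2.1111) = 4.4568 to 4 (computed as (161 - 159)(4) - (1/2)(0.5)(4)^2), a change of -0.4568.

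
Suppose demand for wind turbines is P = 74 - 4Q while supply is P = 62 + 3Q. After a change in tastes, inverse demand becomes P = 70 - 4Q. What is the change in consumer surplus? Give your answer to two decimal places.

-3.27

Initial equilibrium: Q_0 = 1.7143, P_0 = 67.1429; CS_0 = (1/2)(1.7143)(6.8571) = 5.8776, PS_0 = (1/2)(1.7143)(5.1429) = 4.4082.
New equilibrium: 70 - 4Q = 62 + 3Q gives Q_1 = 1.1429, P_1 = 65.4286; CS_1 = 2.6122, PS_1 = 1.9592.
Change in consumer surplus = 2.6122 - 5.8776 = -3.2653.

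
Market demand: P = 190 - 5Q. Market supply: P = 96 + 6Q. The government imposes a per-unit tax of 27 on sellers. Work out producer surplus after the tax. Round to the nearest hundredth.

111.30

Without the tax, 190 - 5Q = 96 + 6Q so Q* = 8.5455 and P* = 147.2727.
A tax on sellers shifts supply up by 27: 190 - 5Q = 96 + 6Q + 27, so Q_t = 6.0909. Buyers pay P_b = 159.5455; sellers receive P_s = P_b - 27 = 132.5455.
Producer surplus is the triangle above supply below P_s: (1/2)(6.0909)(132.5455 - 96) = 111.2975.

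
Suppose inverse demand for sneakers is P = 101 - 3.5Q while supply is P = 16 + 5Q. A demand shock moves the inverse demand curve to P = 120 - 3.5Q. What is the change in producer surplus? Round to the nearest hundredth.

Initial equilibrium: Q_0 = 10, P_0 = 66; CS_0 = (1/2)(10)(35) = 175, PS_0 = (1/2)(10)(50) = 250.
New equilibrium: 120 - 3.5Q = 16 + 5Q gives Q_1 = 12.2353, P_1 = 77.1765; CS_1 = 261.9792, PS_1 = 374.2561.
Change in producer surplus = 374.2561 - 250 = 124.2561.

124.26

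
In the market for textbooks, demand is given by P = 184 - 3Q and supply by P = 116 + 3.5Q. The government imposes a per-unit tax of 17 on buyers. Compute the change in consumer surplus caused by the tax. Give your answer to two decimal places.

-71.82

Without the tax, 184 - 3Q = 116 + 3.5Q so Q* = 10.4615 and P* = 152.6154.
A tax on buyers shifts demand down by 17: (184 - 17) - 3Q = 116 + 3.5Q, so Q_t = 7.8462. Buyers pay P_b = 160.4615; sellers receive P_s = P_b - 17 = 143.4615.
CS falls from (1/2)(10.4615)(31.3846) = 164.1657 to (1/2)(7.8462)(23.5385) = 92.3432, a change of -71.8225.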